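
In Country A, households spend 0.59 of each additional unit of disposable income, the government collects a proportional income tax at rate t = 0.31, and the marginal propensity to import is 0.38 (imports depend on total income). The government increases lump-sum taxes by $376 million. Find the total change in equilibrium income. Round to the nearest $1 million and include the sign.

−$228 million

A lump-sum tax change of +$376 million shifts disposable income by −$376 million; first-round consumption changes by −c × ΔT = −0.59 × (+$376 million) = −$221.84 million.
Expenditure multiplier = 1/(1 − c(1−t) + m) = 1/(1 − 0.59×0.69 + 0.38) = 1/0.9729 ≈ 1.028.
The tax multiplier is −c × k ≈ −0.606, so ΔY = k × (−c·ΔT) = (−$221.84 million) / 0.9729 ≈ −$228 million.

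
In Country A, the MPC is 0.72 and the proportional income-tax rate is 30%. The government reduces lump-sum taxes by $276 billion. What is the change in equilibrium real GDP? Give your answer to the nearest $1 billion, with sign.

+$401 billion

A lump-sum tax change of −$276 billion shifts disposable income by +$276 billion; first-round consumption changes by −c × ΔT = −0.72 × (−$276 billion) = +$198.72 billion.
Expenditure multiplier = 1/(1 − c(1−t)) = 1/(1 − 0.72×0.7) = 1/0.496 ≈ 2.016.
The tax multiplier is −c × k ≈ −1.452, so ΔY = k × (−c·ΔT) = (+$198.72 billion) / 0.496 ≈ +$401 billion.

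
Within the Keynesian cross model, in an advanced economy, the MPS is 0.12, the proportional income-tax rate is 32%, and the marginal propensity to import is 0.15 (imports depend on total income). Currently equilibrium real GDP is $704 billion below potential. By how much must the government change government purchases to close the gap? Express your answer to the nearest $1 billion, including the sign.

MPC = 1 − MPS = 1 − 0.12 = 0.88.
Spending multiplier = 1/(1 − c(1−t) + m) = 1/(1 − 0.88×0.68 + 0.15) = 1/0.5516 ≈ 1.813.
Need ΔY = +$704 billion, so ΔG = ΔY/k = (+$704 billion) × 0.5516 ≈ +$388 billion.
The government should increase government purchases by $388 billion.

+$388 billion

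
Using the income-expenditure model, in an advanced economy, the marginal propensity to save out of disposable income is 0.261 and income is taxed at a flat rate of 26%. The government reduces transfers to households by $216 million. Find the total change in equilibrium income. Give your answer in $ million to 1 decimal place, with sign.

−$352.3 million

MPC = 1 − MPS = 1 − 0.261 = 0.739.
The transfer change shifts disposable income by −$216 million, so first-round consumption changes by c·ΔTR = 0.739 × (−$216 million) = −$159.624 million.
Expenditure multiplier = 1/(1 − c(1−t)) = 1/(1 − 0.739×0.74) = 1/0.45314 ≈ 2.207.
The transfer multiplier is c × k ≈ 1.631, so ΔY = k × (c·ΔTR) = (−$159.624 million) / 0.45314 ≈ −$352.3 million.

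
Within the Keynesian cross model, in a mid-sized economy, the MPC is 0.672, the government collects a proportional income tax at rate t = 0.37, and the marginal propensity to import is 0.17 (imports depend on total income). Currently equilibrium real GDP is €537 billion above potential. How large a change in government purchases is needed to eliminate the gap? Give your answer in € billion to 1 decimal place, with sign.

Spending multiplier = 1/(1 − c(1−t) + m) = 1/(1 − 0.672×0.63 + 0.17) = 1/0.74664 ≈ 1.339.
Need ΔY = −€537 billion, so ΔG = ΔY/k = (−€537 billion) × 0.74664 ≈ −€400.9 billion.
The government should cut government purchases by €400.9 billion.

−€400.9 billion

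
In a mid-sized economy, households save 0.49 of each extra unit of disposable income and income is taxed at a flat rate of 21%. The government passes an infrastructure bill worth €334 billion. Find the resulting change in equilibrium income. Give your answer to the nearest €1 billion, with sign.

+€559 billion

MPC = 1 − MPS = 1 − 0.49 = 0.51.
Government-spending multiplier = 1/(1 − c(1−t)) = 1/(1 − 0.51×0.79) = 1/0.5971 ≈ 1.675.
ΔY = k × ΔG = (+€334 billion) / 0.5971 ≈ +€559 billion.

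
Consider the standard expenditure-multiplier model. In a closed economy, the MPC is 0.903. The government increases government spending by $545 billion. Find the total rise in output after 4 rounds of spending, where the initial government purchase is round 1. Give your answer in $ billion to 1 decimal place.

$1,882.8 billion

Round 1 adds ΔG = $545 billion; each later round is MPC = 0.903 times the previous.
After 4 rounds: 545 + 492.135 + 444.397905 + 401.291308215 = ΔG·(1 − c^4)/(1 − c) = 545 × (1 − 0.664891837281)/0.097 ≈ $1,882.8 billion.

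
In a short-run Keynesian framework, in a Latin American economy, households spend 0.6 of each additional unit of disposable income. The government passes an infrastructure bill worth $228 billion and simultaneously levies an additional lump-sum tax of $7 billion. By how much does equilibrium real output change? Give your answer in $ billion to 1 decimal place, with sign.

+$559.5 billion

Expenditure multiplier = 1/(1 − MPC) = 1/(1 − 0.6) = 1/0.4 = 2.5.
ΔG contributes k·ΔG = (+$228 billion) / 0.4 = +$570 billion.
ΔT of +$7 billion changes first-round spending by −c·ΔT = −$4.2 billion, contributing k·(−c·ΔT) = (−$4.2 billion) / 0.4 = −$10.5 billion.
Net ΔY = k(ΔG − c·ΔT) = (+$223.8 billion) / 0.4 = +$559.5 billion.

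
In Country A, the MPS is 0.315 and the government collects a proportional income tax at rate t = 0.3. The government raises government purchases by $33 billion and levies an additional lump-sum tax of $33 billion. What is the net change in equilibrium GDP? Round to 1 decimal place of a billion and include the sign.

+$20.0 billion

MPC = 1 − MPS = 1 − 0.315 = 0.685.
Expenditure multiplier = 1/(1 − c(1−t)) = 1/(1 − 0.685×0.7) = 1/0.5205 ≈ 1.921.
ΔG contributes k·ΔG = (+$33 billion) / 0.5205 ≈ +$63.4 billion.
ΔT of +$33 billion changes first-round spending by −c·ΔT = −$22.605 billion, contributing k·(−c·ΔT) = (−$22.605 billion) / 0.5205 ≈ −$43.4 billion.
Net ΔY = k(ΔG − c·ΔT) = (+$10.395 billion) / 0.5205 ≈ +$20 billion.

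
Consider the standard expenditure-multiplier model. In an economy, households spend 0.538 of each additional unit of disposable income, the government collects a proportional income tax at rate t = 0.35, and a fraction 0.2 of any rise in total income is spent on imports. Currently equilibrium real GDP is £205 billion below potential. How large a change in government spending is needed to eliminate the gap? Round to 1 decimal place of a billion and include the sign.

+£174.3 billion

Spending multiplier = 1/(1 − c(1−t) + m) = 1/(1 − 0.538×0.65 + 0.2) = 1/0.8503 ≈ 1.176.
Need ΔY = +£205 billion, so ΔG = ΔY/k = (+£205 billion) × 0.8503 ≈ +£174.3 billion.
The government should increase government spending by £174.3 billion.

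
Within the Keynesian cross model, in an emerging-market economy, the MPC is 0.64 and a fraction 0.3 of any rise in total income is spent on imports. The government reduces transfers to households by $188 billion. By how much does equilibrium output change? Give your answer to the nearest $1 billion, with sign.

The transfer change shifts disposable income by −$188 billion, so first-round consumption changes by c·ΔTR = 0.64 × (−$188 billion) = −$120.32 billion.
Expenditure multiplier = 1/(1 − c + m) = 1/(1 − 0.64 + 0.3) = 1/0.66 ≈ 1.515.
The transfer multiplier is c × k ≈ 0.97, so ΔY = k × (c·ΔTR) = (−$120.32 billion) / 0.66 ≈ −$182 billion.

−$182 billion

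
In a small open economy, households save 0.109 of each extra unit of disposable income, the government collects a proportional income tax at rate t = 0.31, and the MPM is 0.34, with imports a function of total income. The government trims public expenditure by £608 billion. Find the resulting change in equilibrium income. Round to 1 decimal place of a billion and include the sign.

−£838.4 billion

MPC = 1 − MPS = 1 − 0.109 = 0.891.
Government-spending multiplier = 1/(1 − c(1−t) + m) = 1/(1 − 0.891×0.69 + 0.34) = 1/0.72521 ≈ 1.379.
ΔY = k × ΔG = (−£608 billion) / 0.72521 ≈ −£838.4 billion.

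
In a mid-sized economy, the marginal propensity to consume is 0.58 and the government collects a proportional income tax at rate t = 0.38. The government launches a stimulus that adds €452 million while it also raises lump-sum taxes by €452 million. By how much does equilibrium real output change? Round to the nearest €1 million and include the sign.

+€296 million

Expenditure multiplier = 1/(1 − c(1−t)) = 1/(1 − 0.58×0.62) = 1/0.6404 ≈ 1.562.
ΔG contributes k·ΔG = (+€452 million) / 0.6404 ≈ +€705.8 million.
ΔT of +€452 million changes first-round spending by −c·ΔT = −€262.16 million, contributing k·(−c·ΔT) = (−€262.16 million) / 0.6404 ≈ −€409.4 million.
Net ΔY = k(ΔG − c·ΔT) = (+€189.84 million) / 0.6404 ≈ +€296 million.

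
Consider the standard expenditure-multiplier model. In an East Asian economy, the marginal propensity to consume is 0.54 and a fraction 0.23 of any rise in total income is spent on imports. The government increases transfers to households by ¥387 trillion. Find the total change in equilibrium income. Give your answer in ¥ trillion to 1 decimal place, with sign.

The transfer change shifts disposable income by +¥387 trillion, so first-round consumption changes by c·ΔTR = 0.54 × (+¥387 trillion) = +¥208.98 trillion.
Expenditure multiplier = 1/(1 − c + m) = 1/(1 − 0.54 + 0.23) = 1/0.69 ≈ 1.449.
The transfer multiplier is c × k ≈ 0.783, so ΔY = k × (c·ΔTR) = (+¥208.98 trillion) / 0.69 ≈ +¥302.9 trillion.

+¥302.9 trillion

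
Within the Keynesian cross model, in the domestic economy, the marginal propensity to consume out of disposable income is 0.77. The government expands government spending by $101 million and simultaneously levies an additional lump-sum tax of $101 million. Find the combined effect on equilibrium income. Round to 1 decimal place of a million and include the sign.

+$101.0 million

Expenditure multiplier = 1/(1 − MPC) = 1/(1 − 0.77) = 1/0.23 ≈ 4.348.
ΔG contributes k·ΔG = (+$101 million) / 0.23 ≈ +$439.1 million.
ΔT of +$101 million changes first-round spending by −c·ΔT = −$77.77 million, contributing k·(−c·ΔT) = (−$77.77 million) / 0.23 ≈ −$338.1 million.
With ΔG = ΔT and no other leakages, the balanced-budget multiplier is 1, so ΔY = ΔG = +$101 million.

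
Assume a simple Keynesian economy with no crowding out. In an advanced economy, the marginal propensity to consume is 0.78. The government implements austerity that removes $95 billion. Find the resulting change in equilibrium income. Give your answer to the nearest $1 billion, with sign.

−$432 billion

Spending multiplier = 1/(1 − MPC) = 1/(1 − 0.78) = 1/0.22 ≈ 4.545.
ΔY = k × ΔG = (−$95 billion) / 0.22 ≈ −$432 billion.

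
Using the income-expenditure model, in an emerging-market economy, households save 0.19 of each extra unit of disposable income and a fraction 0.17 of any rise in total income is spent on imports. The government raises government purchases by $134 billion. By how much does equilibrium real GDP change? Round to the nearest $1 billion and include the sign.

MPC = 1 − MPS = 1 − 0.19 = 0.81.
Spending multiplier = 1/(1 − c + m) = 1/(1 − 0.81 + 0.17) = 1/0.36 ≈ 2.778.
ΔY = k × ΔG = (+$134 billion) / 0.36 ≈ +$372 billion.

+$372 billion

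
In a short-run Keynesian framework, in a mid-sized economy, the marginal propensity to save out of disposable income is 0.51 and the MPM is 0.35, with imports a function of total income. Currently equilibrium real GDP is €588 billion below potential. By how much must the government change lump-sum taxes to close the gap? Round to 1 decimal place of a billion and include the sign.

−€1,032.0 billion

MPC = 1 − MPS = 1 − 0.51 = 0.49.
Spending multiplier = 1/(1 − c + m) = 1/(1 − 0.49 + 0.35) = 1/0.86 ≈ 1.163.
Tax multiplier = −c·k = −0.49/0.86 ≈ −0.57. Need ΔY = +€588 billion, so ΔT = ΔY/(−c·k) = −(+€588 billion) × 0.86 / 0.49 = −€1,032 billion.
The government should cut lump-sum taxes by €1,032 billion.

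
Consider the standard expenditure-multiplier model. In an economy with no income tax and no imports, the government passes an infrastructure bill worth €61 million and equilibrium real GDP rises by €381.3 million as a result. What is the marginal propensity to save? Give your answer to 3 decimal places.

Implied spending multiplier k = ΔY/ΔG = 381.3/61 ≈ 6.2508.
Since k = 1/(1 − MPC), MPC = 1 − 1/k = 1 − ΔG/ΔY = 1 − 61/381.3 ≈ 0.840.
MPS = 1 − MPC = 0.160.

0.160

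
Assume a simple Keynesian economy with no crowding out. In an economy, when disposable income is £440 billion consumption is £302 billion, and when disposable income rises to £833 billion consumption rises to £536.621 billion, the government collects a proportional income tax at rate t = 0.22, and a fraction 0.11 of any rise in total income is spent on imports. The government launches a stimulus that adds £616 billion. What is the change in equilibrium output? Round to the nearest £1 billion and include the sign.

+£956 billion

MPC = ΔC/ΔYd = (536.621 − 302)/(833 − 440) = 234.621/393 = 0.597.
Government-spending multiplier = 1/(1 − c(1−t) + m) = 1/(1 − 0.597×0.78 + 0.11) = 1/0.64434 ≈ 1.552.
ΔY = k × ΔG = (+£616 billion) / 0.64434 ≈ +£956 billion.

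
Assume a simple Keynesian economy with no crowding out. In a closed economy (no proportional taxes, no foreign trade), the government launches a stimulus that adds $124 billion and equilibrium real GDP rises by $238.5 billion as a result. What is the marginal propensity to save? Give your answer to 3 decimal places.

Implied spending multiplier k = ΔY/ΔG = 238.5/124 ≈ 1.9234.
Since k = 1/(1 − MPC), MPC = 1 − 1/k = 1 − ΔG/ΔY = 1 − 124/238.5 ≈ 0.480.
MPS = 1 − MPC = 0.520.

0.520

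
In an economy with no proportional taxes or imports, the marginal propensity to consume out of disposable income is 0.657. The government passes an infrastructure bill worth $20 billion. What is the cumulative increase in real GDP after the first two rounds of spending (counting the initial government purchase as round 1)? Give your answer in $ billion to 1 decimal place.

$33.1 billion

Round 1 adds ΔG = $20 billion; each later round is MPC = 0.657 times the previous.
After 2 rounds: 20 + 13.14 = ΔG·(1 − c^2)/(1 − c) = 20 × (1 − 0.431649)/0.343 ≈ $33.1 billion.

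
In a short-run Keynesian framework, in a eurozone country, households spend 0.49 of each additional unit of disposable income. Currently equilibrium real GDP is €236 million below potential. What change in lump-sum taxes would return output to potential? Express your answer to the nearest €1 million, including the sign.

−€246 million

Spending multiplier = 1/(1 − MPC) = 1/(1 − 0.49) = 1/0.51 ≈ 1.961.
Tax multiplier = −c·k = −0.49/0.51 ≈ −0.961. Need ΔY = +€236 million, so ΔT = ΔY/(−c·k) = −(+€236 million) × 0.51 / 0.49 ≈ −€246 million.
The government should cut lump-sum taxes by €246 million.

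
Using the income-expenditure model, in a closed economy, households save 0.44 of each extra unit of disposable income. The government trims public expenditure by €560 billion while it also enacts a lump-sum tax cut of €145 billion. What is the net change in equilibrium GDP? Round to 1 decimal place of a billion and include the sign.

−€1,088.2 billion

MPC = 1 − MPS = 1 − 0.44 = 0.56.
Expenditure multiplier = 1/(1 − MPC) = 1/(1 − 0.56) = 1/0.44 ≈ 2.273.
ΔG contributes k·ΔG = (−€560 billion) / 0.44 ≈ −€1,272.7 billion.
ΔT of −€145 billion changes first-round spending by −c·ΔT = +€81.2 billion, contributing k·(−c·ΔT) = (+€81.2 billion) / 0.44 ≈ +€184.5 billion.
Net ΔY = k(ΔG − c·ΔT) = (−€478.8 billion) / 0.44 ≈ −€1,088.2 billion.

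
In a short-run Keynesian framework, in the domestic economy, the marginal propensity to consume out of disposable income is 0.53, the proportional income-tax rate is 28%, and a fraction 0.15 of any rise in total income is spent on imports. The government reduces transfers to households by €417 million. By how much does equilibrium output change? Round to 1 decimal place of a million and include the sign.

The transfer change shifts disposable income by −€417 million, so first-round consumption changes by c·ΔTR = 0.53 × (−€417 million) = −€221.01 million.
Expenditure multiplier = 1/(1 − c(1−t) + m) = 1/(1 − 0.53×0.72 + 0.15) = 1/0.7684 ≈ 1.301.
The transfer multiplier is c × k ≈ 0.69, so ΔY = k × (c·ΔTR) = (−€221.01 million) / 0.7684 ≈ −€287.6 million.

−€287.6 million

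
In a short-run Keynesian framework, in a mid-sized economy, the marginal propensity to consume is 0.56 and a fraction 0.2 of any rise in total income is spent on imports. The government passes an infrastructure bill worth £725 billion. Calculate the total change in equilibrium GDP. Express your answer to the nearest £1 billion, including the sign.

+£1,133 billion

Spending multiplier = 1/(1 − c + m) = 1/(1 − 0.56 + 0.2) = 1/0.64 ≈ 1.563.
ΔY = k × ΔG = (+£725 billion) / 0.64 ≈ +£1,133 billion.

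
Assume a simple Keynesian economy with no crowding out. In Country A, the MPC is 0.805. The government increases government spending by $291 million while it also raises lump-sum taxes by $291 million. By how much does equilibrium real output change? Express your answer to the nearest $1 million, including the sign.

+$291 million

Expenditure multiplier = 1/(1 − MPC) = 1/(1 − 0.805) = 1/0.195 ≈ 5.128.
ΔG contributes k·ΔG = (+$291 million) / 0.195 ≈ +$1,492.3 million.
ΔT of +$291 million changes first-round spending by −c·ΔT = −$234.255 million, contributing k·(−c·ΔT) = (−$234.255 million) / 0.195 ≈ −$1,201.3 million.
With ΔG = ΔT and no other leakages, the balanced-budget multiplier is 1, so ΔY = ΔG = +$291 million.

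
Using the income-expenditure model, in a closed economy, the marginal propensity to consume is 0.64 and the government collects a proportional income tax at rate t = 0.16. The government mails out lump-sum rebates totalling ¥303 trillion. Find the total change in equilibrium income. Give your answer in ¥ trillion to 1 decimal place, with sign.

+¥419.4 trillion

A lump-sum tax change of −¥303 trillion shifts disposable income by +¥303 trillion; first-round consumption changes by −c × ΔT = −0.64 × (−¥303 trillion) = +¥193.92 trillion.
Expenditure multiplier = 1/(1 − c(1−t)) = 1/(1 − 0.64×0.84) = 1/0.4624 ≈ 2.163.
The tax multiplier is −c × k ≈ −1.384, so ΔY = k × (−c·ΔT) = (+¥193.92 trillion) / 0.4624 ≈ +¥419.4 trillion.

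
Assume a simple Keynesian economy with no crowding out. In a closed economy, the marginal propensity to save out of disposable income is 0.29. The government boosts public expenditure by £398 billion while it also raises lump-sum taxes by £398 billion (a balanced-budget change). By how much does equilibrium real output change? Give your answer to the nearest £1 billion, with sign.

MPC = 1 − MPS = 1 − 0.29 = 0.71.
Expenditure multiplier = 1/(1 − MPC) = 1/(1 − 0.71) = 1/0.29 ≈ 3.448.
ΔG contributes k·ΔG = (+£398 billion) / 0.29 ≈ +£1,372.4 billion.
ΔT of +£398 billion changes first-round spending by −c·ΔT = −£282.58 billion, contributing k·(−c·ΔT) = (−£282.58 billion) / 0.29 ≈ −£974.4 billion.
With ΔG = ΔT and no other leakages, the balanced-budget multiplier is 1, so ΔY = ΔG = +£398 billion.

+£398 billion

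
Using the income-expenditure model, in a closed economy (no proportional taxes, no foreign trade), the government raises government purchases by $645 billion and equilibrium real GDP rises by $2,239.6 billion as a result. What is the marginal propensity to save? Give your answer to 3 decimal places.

Implied spending multiplier k = ΔY/ΔG = 2,239.6/645 ≈ 3.4722.
Since k = 1/(1 − MPC), MPC = 1 − 1/k = 1 − ΔG/ΔY = 1 − 645/2,239.6 ≈ 0.712.
MPS = 1 − MPC = 0.288.

0.288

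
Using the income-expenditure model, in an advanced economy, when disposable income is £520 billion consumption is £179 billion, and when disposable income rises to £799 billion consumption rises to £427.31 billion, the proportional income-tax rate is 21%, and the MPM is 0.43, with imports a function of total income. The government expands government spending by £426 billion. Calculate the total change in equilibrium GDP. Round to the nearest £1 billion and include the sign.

+£586 billion

MPC = ΔC/ΔYd = (427.31 − 179)/(799 − 520) = 248.31/279 = 0.89.
Spending multiplier = 1/(1 − c(1−t) + m) = 1/(1 − 0.89×0.79 + 0.43) = 1/0.7269 ≈ 1.376.
ΔY = k × ΔG = (+£426 billion) / 0.7269 ≈ +£586 billion.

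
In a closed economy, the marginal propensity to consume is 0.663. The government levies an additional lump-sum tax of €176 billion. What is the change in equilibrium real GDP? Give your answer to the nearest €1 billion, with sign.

A lump-sum tax change of +€176 billion shifts disposable income by −€176 billion; first-round consumption changes by −c × ΔT = −0.663 × (+€176 billion) = −€116.688 billion.
Expenditure multiplier = 1/(1 − MPC) = 1/(1 − 0.663) = 1/0.337 ≈ 2.967.
The tax multiplier is −c × k ≈ −1.967, so ΔY = k × (−c·ΔT) = (−€116.688 billion) / 0.337 ≈ −€346 billion.

−€346 billion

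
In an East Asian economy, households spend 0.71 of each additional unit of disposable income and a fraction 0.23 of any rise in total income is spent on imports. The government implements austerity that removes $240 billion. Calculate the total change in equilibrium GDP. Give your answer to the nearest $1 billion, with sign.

−$462 billion

Expenditure multiplier = 1/(1 − c + m) = 1/(1 − 0.71 + 0.23) = 1/0.52 ≈ 1.923.
ΔY = k × ΔG = (−$240 billion) / 0.52 ≈ −$462 billion.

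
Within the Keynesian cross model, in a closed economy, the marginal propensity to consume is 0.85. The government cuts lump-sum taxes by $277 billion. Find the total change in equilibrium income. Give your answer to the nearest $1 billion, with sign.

A lump-sum tax change of −$277 billion shifts disposable income by +$277 billion; first-round consumption changes by −c × ΔT = −0.85 × (−$277 billion) = +$235.45 billion.
Expenditure multiplier = 1/(1 − MPC) = 1/(1 − 0.85) = 1/0.15 ≈ 6.667.
The tax multiplier is −c × k ≈ −5.667, so ΔY = k × (−c·ΔT) = (+$235.45 billion) / 0.15 ≈ +$1,570 billion.

+$1,570 billion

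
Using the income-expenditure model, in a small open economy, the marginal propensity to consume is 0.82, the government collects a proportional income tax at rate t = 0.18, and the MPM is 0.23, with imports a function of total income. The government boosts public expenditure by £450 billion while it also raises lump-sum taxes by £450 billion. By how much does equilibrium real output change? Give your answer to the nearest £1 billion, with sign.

Expenditure multiplier = 1/(1 − c(1−t) + m) = 1/(1 − 0.82×0.82 + 0.23) = 1/0.5576 ≈ 1.793.
ΔG contributes k·ΔG = (+£450 billion) / 0.5576 ≈ +£807 billion.
ΔT of +£450 billion changes first-round spending by −c·ΔT = −£369 billion, contributing k·(−c·ΔT) = (−£369 billion) / 0.5576 ≈ −£661.8 billion.
Net ΔY = k(ΔG − c·ΔT) = (+£81 billion) / 0.5576 ≈ +£145 billion.

+£145 billion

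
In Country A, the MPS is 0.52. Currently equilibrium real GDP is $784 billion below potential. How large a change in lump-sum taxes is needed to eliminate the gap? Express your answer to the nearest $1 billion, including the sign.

−$849 billion

MPC = 1 − MPS = 1 − 0.52 = 0.48.
Spending multiplier = 1/(1 − MPC) = 1/(1 − 0.48) = 1/0.52 ≈ 1.923.
Tax multiplier = −c·k = −0.48/0.52 ≈ −0.923. Need ΔY = +$784 billion, so ΔT = ΔY/(−c·k) = −(+$784 billion) × 0.52 / 0.48 ≈ −$849 billion.
The government should cut lump-sum taxes by $849 billion.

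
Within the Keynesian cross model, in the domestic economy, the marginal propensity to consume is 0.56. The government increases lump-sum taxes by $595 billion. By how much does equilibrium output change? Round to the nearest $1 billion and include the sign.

A lump-sum tax change of +$595 billion shifts disposable income by −$595 billion; first-round consumption changes by −c × ΔT = −0.56 × (+$595 billion) = −$333.2 billion.
Expenditure multiplier = 1/(1 − MPC) = 1/(1 − 0.56) = 1/0.44 ≈ 2.273.
The tax multiplier is −c × k ≈ −1.273, so ΔY = k × (−c·ΔT) = (−$333.2 billion) / 0.44 ≈ −$757 billion.

−$757 billion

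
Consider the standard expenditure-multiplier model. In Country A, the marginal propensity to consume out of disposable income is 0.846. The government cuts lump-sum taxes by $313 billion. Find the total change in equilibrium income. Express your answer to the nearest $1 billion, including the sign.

+$1,719 billion

A lump-sum tax change of −$313 billion shifts disposable income by +$313 billion; first-round consumption changes by −c × ΔT = −0.846 × (−$313 billion) = +$264.798 billion.
Expenditure multiplier = 1/(1 − MPC) = 1/(1 − 0.846) = 1/0.154 ≈ 6.494.
The tax multiplier is −c × k ≈ −5.494, so ΔY = k × (−c·ΔT) = (+$264.798 billion) / 0.154 ≈ +$1,719 billion.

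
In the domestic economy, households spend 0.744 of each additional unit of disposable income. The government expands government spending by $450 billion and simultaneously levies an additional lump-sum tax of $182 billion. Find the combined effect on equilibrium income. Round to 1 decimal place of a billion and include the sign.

Expenditure multiplier = 1/(1 − MPC) = 1/(1 − 0.744) = 1/0.256 ≈ 3.906.
ΔG contributes k·ΔG = (+$450 billion) / 0.256 ≈ +$1,757.8 billion.
ΔT of +$182 billion changes first-round spending by −c·ΔT = −$135.408 billion, contributing k·(−c·ΔT) = (−$135.408 billion) / 0.256 ≈ −$528.9 billion.
Net ΔY = k(ΔG − c·ΔT) = (+$314.592 billion) / 0.256 ≈ +$1,228.9 billion.

+$1,228.9 billion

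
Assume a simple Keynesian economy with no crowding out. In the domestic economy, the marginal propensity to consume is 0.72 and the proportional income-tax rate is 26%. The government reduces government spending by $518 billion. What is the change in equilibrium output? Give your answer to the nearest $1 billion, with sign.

−$1,109 billion

Expenditure multiplier = 1/(1 − c(1−t)) = 1/(1 − 0.72×0.74) = 1/0.4672 ≈ 2.14.
ΔY = k × ΔG = (−$518 billion) / 0.4672 ≈ −$1,109 billion.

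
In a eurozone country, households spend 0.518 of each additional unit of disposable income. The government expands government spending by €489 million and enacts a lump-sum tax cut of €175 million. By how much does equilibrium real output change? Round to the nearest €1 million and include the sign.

+€1,203 million

Expenditure multiplier = 1/(1 − MPC) = 1/(1 − 0.518) = 1/0.482 ≈ 2.075.
ΔG contributes k·ΔG = (+€489 million) / 0.482 ≈ +€1,014.5 million.
ΔT of −€175 million changes first-round spending by −c·ΔT = +€90.65 million, contributing k·(−c·ΔT) = (+€90.65 million) / 0.482 ≈ +€188.1 million.
Net ΔY = k(ΔG − c·ΔT) = (+€579.65 million) / 0.482 ≈ +€1,203 million.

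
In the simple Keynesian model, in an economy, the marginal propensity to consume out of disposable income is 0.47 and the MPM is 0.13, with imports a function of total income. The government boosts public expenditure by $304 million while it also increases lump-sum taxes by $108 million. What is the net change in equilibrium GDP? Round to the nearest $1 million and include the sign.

+$384 million

Expenditure multiplier = 1/(1 − c + m) = 1/(1 − 0.47 + 0.13) = 1/0.66 ≈ 1.515.
ΔG contributes k·ΔG = (+$304 million) / 0.66 ≈ +$460.6 million.
ΔT of +$108 million changes first-round spending by −c·ΔT = −$50.76 million, contributing k·(−c·ΔT) = (−$50.76 million) / 0.66 ≈ −$76.9 million.
Net ΔY = k(ΔG − c·ΔT) = (+$253.24 million) / 0.66 ≈ +$384 million.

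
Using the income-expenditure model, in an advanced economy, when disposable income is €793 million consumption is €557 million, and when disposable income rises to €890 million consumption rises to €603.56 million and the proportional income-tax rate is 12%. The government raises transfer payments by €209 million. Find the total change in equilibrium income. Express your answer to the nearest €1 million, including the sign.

MPC = ΔC/ΔYd = (603.56 − 557)/(890 − 793) = 46.56/97 = 0.48.
The transfer change shifts disposable income by +€209 million, so first-round consumption changes by c·ΔTR = 0.48 × (+€209 million) = +€100.32 million.
Expenditure multiplier = 1/(1 − c(1−t)) = 1/(1 − 0.48×0.88) = 1/0.5776 ≈ 1.731.
The transfer multiplier is c × k ≈ 0.831, so ΔY = k × (c·ΔTR) = (+€100.32 million) / 0.5776 ≈ +€174 million.

+€174 million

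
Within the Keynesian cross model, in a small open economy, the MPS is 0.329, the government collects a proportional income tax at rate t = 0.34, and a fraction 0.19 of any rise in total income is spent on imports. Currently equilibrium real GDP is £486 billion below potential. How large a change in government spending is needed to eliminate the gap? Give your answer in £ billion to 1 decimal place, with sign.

MPC = 1 − MPS = 1 − 0.329 = 0.671.
Spending multiplier = 1/(1 − c(1−t) + m) = 1/(1 − 0.671×0.66 + 0.19) = 1/0.74714 ≈ 1.338.
Need ΔY = +£486 billion, so ΔG = ΔY/k = (+£486 billion) × 0.74714 ≈ +£363.1 billion.
The government should increase government spending by £363.1 billion.

+£363.1 billion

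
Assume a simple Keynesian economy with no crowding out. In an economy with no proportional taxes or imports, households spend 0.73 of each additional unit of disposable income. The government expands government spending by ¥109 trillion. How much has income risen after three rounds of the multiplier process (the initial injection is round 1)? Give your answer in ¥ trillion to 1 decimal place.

¥246.7 trillion

Round 1 adds ΔG = ¥109 trillion; each later round is MPC = 0.73 times the previous.
After 3 rounds: 109 + 79.57 + 58.0861 = ΔG·(1 − c^3)/(1 − c) = 109 × (1 − 0.389017)/0.27 ≈ ¥246.7 trillion.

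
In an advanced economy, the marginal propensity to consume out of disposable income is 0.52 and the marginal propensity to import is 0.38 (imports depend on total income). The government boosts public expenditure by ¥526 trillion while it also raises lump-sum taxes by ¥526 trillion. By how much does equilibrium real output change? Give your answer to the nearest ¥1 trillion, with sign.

+¥294 trillion

Expenditure multiplier = 1/(1 − c + m) = 1/(1 − 0.52 + 0.38) = 1/0.86 ≈ 1.163.
ΔG contributes k·ΔG = (+¥526 trillion) / 0.86 ≈ +¥611.6 trillion.
ΔT of +¥526 trillion changes first-round spending by −c·ΔT = −¥273.52 trillion, contributing k·(−c·ΔT) = (−¥273.52 trillion) / 0.86 ≈ −¥318 trillion.
Net ΔY = k(ΔG − c·ΔT) = (+¥252.48 trillion) / 0.86 ≈ +¥294 trillion.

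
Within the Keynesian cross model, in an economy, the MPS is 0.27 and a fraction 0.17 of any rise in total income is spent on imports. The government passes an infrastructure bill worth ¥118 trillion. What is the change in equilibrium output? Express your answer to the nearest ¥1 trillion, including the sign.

MPC = 1 − MPS = 1 − 0.27 = 0.73.
Expenditure multiplier = 1/(1 − c + m) = 1/(1 − 0.73 + 0.17) = 1/0.44 ≈ 2.273.
ΔY = k × ΔG = (+¥118 trillion) / 0.44 ≈ +¥268 trillion.

+¥268 trillion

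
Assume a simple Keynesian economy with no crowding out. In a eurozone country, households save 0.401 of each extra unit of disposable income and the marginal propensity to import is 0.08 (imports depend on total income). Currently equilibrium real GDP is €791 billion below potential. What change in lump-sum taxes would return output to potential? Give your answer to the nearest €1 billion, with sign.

MPC = 1 − MPS = 1 − 0.401 = 0.599.
Spending multiplier = 1/(1 − c + m) = 1/(1 − 0.599 + 0.08) = 1/0.481 ≈ 2.079.
Tax multiplier = −c·k = −0.599/0.481 ≈ −1.245. Need ΔY = +€791 billion, so ΔT = ΔY/(−c·k) = −(+€791 billion) × 0.481 / 0.599 ≈ −€635 billion.
The government should cut lump-sum taxes by €635 billion.

−€635 billion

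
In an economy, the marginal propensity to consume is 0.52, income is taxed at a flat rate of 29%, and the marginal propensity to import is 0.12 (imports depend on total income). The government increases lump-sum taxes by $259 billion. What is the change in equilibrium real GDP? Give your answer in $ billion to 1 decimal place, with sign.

A lump-sum tax change of +$259 billion shifts disposable income by −$259 billion; first-round consumption changes by −c × ΔT = −0.52 × (+$259 billion) = −$134.68 billion.
Expenditure multiplier = 1/(1 − c(1−t) + m) = 1/(1 − 0.52×0.71 + 0.12) = 1/0.7508 ≈ 1.332.
The tax multiplier is −c × k ≈ −0.693, so ΔY = k × (−c·ΔT) = (−$134.68 billion) / 0.7508 ≈ −$179.4 billion.

−$179.4 billion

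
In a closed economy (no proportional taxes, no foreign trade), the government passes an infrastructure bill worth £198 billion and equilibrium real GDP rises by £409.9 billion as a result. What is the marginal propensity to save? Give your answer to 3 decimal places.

Implied spending multiplier k = ΔY/ΔG = 409.9/198 ≈ 2.0702.
Since k = 1/(1 − MPC), MPC = 1 − 1/k = 1 − ΔG/ΔY = 1 − 198/409.9 ≈ 0.517.
MPS = 1 − MPC = 0.483.

0.483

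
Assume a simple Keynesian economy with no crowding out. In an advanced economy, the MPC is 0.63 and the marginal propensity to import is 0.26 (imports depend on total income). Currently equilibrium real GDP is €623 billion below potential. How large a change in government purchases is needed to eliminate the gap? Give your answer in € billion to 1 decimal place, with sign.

Spending multiplier = 1/(1 − c + m) = 1/(1 − 0.63 + 0.26) = 1/0.63 ≈ 1.587.
Need ΔY = +€623 billion, so ΔG = ΔY/k = (+€623 billion) × 0.63 ≈ +€392.5 billion.
The government should increase government purchases by €392.5 billion.

+€392.5 billion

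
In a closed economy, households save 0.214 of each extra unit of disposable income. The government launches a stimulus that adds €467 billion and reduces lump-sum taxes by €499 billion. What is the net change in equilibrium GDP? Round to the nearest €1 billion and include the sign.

+€4,015 billion

MPC = 1 − MPS = 1 − 0.214 = 0.786.
Expenditure multiplier = 1/(1 − MPC) = 1/(1 − 0.786) = 1/0.214 ≈ 4.673.
ΔG contributes k·ΔG = (+€467 billion) / 0.214 ≈ +€2,182.2 billion.
ΔT of −€499 billion changes first-round spending by −c·ΔT = +€392.214 billion, contributing k·(−c·ΔT) = (+€392.214 billion) / 0.214 ≈ +€1,832.8 billion.
Net ΔY = k(ΔG − c·ΔT) = (+€859.214 billion) / 0.214 ≈ +€4,015 billion.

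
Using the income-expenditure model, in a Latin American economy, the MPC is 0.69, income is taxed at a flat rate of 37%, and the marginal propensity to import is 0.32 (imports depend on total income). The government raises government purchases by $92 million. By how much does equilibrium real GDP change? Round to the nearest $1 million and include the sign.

Expenditure multiplier = 1/(1 − c(1−t) + m) = 1/(1 − 0.69×0.63 + 0.32) = 1/0.8853 ≈ 1.13.
ΔY = k × ΔG = (+$92 million) / 0.8853 ≈ +$104 million.

+$104 million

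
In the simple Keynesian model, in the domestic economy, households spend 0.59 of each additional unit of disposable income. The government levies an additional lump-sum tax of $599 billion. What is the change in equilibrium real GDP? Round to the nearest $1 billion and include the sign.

−$862 billion

A lump-sum tax change of +$599 billion shifts disposable income by −$599 billion; first-round consumption changes by −c × ΔT = −0.59 × (+$599 billion) = −$353.41 billion.
Expenditure multiplier = 1/(1 − MPC) = 1/(1 − 0.59) = 1/0.41 ≈ 2.439.
The tax multiplier is −c × k ≈ −1.439, so ΔY = k × (−c·ΔT) = (−$353.41 billion) / 0.41 ≈ −$862 billion.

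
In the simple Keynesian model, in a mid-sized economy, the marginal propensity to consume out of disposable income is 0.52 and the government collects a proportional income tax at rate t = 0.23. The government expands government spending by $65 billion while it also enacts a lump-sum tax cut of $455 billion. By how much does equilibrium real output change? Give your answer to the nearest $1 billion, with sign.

Expenditure multiplier = 1/(1 − c(1−t)) = 1/(1 − 0.52×0.77) = 1/0.5996 ≈ 1.668.
ΔG contributes k·ΔG = (+$65 billion) / 0.5996 ≈ +$108.4 billion.
ΔT of −$455 billion changes first-round spending by −c·ΔT = +$236.6 billion, contributing k·(−c·ΔT) = (+$236.6 billion) / 0.5996 ≈ +$394.6 billion.
Net ΔY = k(ΔG − c·ΔT) = (+$301.6 billion) / 0.5996 ≈ +$503 billion.

+$503 billion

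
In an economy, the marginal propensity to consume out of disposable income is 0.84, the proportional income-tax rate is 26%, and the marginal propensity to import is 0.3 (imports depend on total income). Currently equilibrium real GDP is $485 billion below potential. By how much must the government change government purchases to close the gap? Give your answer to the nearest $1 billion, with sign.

Spending multiplier = 1/(1 − c(1−t) + m) = 1/(1 − 0.84×0.74 + 0.3) = 1/0.6784 ≈ 1.474.
Need ΔY = +$485 billion, so ΔG = ΔY/k = (+$485 billion) × 0.6784 ≈ +$329 billion.
The government should increase government purchases by $329 billion.

+$329 billion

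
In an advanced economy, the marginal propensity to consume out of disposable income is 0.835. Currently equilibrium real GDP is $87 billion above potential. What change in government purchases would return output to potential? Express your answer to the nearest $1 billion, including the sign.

Spending multiplier = 1/(1 − MPC) = 1/(1 − 0.835) = 1/0.165 ≈ 6.061.
Need ΔY = −$87 billion, so ΔG = ΔY/k = (−$87 billion) × 0.165 ≈ −$14 billion.
The government should cut government purchases by $14 billion.

−$14 billion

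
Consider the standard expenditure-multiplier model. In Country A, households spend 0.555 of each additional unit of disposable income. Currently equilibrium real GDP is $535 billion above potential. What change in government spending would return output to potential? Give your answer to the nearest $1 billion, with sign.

−$238 billion

Spending multiplier = 1/(1 − MPC) = 1/(1 − 0.555) = 1/0.445 ≈ 2.247.
Need ΔY = −$535 billion, so ΔG = ΔY/k = (−$535 billion) × 0.445 ≈ −$238 billion.
The government should cut government spending by $238 billion.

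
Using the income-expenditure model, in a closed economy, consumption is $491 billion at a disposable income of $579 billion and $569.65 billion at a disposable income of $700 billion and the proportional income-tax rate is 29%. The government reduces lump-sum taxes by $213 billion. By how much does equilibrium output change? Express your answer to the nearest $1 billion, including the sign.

MPC = ΔC/ΔYd = (569.65 − 491)/(700 − 579) = 78.65/121 = 0.65.
A lump-sum tax change of −$213 billion shifts disposable income by +$213 billion; first-round consumption changes by −c × ΔT = −0.65 × (−$213 billion) = +$138.45 billion.
Expenditure multiplier = 1/(1 − c(1−t)) = 1/(1 − 0.65×0.71) = 1/0.5385 ≈ 1.857.
The tax multiplier is −c × k ≈ −1.207, so ΔY = k × (−c·ΔT) = (+$138.45 billion) / 0.5385 ≈ +$257 billion.

+$257 billion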